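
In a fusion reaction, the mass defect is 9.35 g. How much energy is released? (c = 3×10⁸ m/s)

Convert mass defect: Δm = 9.35 g = 0.00935 kg
E = Δm·c² = 0.00935 × (3×10⁸)²
= 0.00935 × 9×10¹⁶ = 8.415×10¹⁴ J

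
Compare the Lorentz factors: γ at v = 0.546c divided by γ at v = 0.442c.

γ₁ = 1/√(1 - 0.546²) = 1.194
γ₂ = 1/√(1 - 0.442²) = 1.115
γ₁/γ₂ = 1.194/1.115 = 1.071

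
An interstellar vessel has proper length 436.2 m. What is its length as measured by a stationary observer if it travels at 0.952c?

Proper length L₀ = 436.2 m
γ = 1/√(1 - 0.952²) = 3.267
L = L₀/γ = 436.2/3.267 = 133.5 m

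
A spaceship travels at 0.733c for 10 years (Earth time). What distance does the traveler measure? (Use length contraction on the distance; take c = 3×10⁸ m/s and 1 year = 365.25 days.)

Earth distance: d = v × t = 0.733c × 10 yr = 6.9395×10¹⁶ m
γ = 1.4701
d' = d/γ = 6.9395×10¹⁶/1.4701 = 4.720×10¹⁶ m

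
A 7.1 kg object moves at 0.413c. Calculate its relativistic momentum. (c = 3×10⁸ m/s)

γ = 1/√(1 - 0.413²) = 1.098
v = 0.413 × 3×10⁸ = 1.239×10⁸ m/s
p = γmv = 1.098 × 7.1 × 1.239×10⁸ = 9.659×10⁸ kg·m/s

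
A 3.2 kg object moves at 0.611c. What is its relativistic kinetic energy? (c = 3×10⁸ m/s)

γ = 1/√(1 - 0.611²) = 1.26322
γ - 1 = 0.26322
KE = (γ-1)mc² = 0.26322 × 3.2 × (3×10⁸)² = 7.581×10¹⁶ J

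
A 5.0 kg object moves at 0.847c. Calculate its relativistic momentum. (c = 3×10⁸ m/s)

γ = 1/√(1 - 0.847²) = 1.881
v = 0.847 × 3×10⁸ = 2.541×10⁸ m/s
p = γmv = 1.881 × 5.0 × 2.541×10⁸ = 2.390×10⁹ kg·m/s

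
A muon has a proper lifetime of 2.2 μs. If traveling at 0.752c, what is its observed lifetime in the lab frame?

Proper lifetime τ₀ = 2.2 μs
γ = 1/√(1 - 0.752²) = 1.5171
τ = γτ₀ = 1.5171 × 2.2 μs = 3.338 μs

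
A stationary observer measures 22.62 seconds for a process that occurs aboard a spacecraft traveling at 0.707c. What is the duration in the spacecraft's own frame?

Dilated time Δt = 22.62 seconds
γ = 1/√(1 - 0.707²) = 1.414
Δt₀ = Δt/γ = 22.62/1.414 = 16.00 seconds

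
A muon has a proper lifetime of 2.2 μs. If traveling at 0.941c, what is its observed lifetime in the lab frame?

Proper lifetime τ₀ = 2.2 μs
γ = 1/√(1 - 0.941²) = 2.955
τ = γτ₀ = 2.955 × 2.2 μs = 6.501 μs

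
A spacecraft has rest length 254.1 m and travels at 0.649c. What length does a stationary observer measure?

Proper length L₀ = 254.1 m
γ = 1/√(1 - 0.649²) = 1.3144
L = L₀/γ = 254.1/1.3144 = 193.3 m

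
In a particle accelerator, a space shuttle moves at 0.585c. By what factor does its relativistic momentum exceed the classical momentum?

p_rel = γmv, p_class = mv
Ratio = γ = 1/√(1 - 0.585²)
= 1/√(0.657775) = 1.233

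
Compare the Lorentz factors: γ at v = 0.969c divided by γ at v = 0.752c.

γ₁ = 1/√(1 - 0.969²) = 4.048
γ₂ = 1/√(1 - 0.752²) = 1.517
γ₁/γ₂ = 4.048/1.517 = 2.668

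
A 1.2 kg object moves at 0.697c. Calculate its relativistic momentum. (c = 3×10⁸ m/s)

γ = 1/√(1 - 0.697²) = 1.3946
v = 0.697 × 3×10⁸ = 2.091×10⁸ m/s
p = γmv = 1.3946 × 1.2 × 2.091×10⁸ = 3.499×10⁸ kg·m/s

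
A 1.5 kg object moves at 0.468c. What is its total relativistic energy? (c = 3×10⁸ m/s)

γ = 1/√(1 - 0.468²) = 1.132
mc² = 1.5 × (3×10⁸)² = 1.350×10¹⁷ J
E = γmc² = 1.132 × 1.350×10¹⁷ = 1.528×10¹⁷ J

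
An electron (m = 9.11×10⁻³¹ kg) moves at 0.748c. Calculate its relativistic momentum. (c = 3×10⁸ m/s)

γ = 1/√(1 - 0.748²) = 1.5067
v = 0.748 × 3×10⁸ = 2.244×10⁸ m/s
p = γmv = 1.5067 × 9.11×10⁻³¹ × 2.244×10⁸ = 3.080×10⁻²² kg·m/s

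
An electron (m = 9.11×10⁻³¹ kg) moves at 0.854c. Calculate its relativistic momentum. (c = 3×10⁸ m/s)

γ = 1/√(1 - 0.854²) = 1.922
v = 0.854 × 3×10⁸ = 2.562×10⁸ m/s
p = γmv = 1.922 × 9.11×10⁻³¹ × 2.562×10⁸ = 4.486×10⁻²² kg·m/s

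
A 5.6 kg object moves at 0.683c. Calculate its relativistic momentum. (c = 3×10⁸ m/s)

γ = 1/√(1 - 0.683²) = 1.369
v = 0.683 × 3×10⁸ = 2.049×10⁸ m/s
p = γmv = 1.369 × 5.6 × 2.049×10⁸ = 1.571×10⁹ kg·m/s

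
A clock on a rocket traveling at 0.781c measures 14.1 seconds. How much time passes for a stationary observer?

Proper time Δt₀ = 14.1 seconds
γ = 1/√(1 - 0.781²) = 1.6012
Δt = γΔt₀ = 1.6012 × 14.1 = 22.58 seconds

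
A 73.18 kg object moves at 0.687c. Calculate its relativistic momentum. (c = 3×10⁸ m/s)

γ = 1/√(1 - 0.687²) = 1.3762
v = 0.687 × 3×10⁸ = 2.061×10⁸ m/s
p = γmv = 1.3762 × 73.18 × 2.061×10⁸ = 2.076×10¹⁰ kg·m/s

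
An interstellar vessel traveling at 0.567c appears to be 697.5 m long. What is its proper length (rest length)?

Contracted length L = 697.5 m
γ = 1/√(1 - 0.567²) = 1.214
L₀ = γL = 1.214 × 697.5 = 846.8 m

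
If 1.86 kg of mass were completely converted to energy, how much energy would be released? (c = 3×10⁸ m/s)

Using E = mc²:
c² = (3×10⁸)² = 9×10¹⁶ m²/s²
E = 1.86 × 9×10¹⁶ = 1.674×10¹⁷ J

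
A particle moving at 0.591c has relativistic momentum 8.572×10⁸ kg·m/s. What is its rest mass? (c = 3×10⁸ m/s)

γ = 1/√(1 - 0.591²) = 1.2397
v = 0.591 × 3×10⁸ = 1.773×10⁸ m/s
m = p/(γv) = 8.572×10⁸/(1.2397 × 1.773×10⁸) = 3.900 kg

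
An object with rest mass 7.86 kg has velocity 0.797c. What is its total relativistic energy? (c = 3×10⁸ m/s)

γ = 1/√(1 - 0.797²) = 1.656
mc² = 7.86 × (3×10⁸)² = 7.074×10¹⁷ J
E = γmc² = 1.656 × 7.074×10¹⁷ = 1.171×10¹⁸ J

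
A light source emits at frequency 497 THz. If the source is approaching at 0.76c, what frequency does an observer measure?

β = v/c = 0.76
(1+β)/(1-β) = 1.76/0.24 = 7.333
Doppler factor = √(7.333) = 2.708
f_obs = 497 × 2.708 = 1346 THz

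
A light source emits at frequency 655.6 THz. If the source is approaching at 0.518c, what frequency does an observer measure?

β = v/c = 0.518
(1+β)/(1-β) = 1.518/0.482 = 3.14938
Doppler factor = √(3.14938) = 1.7746
f_obs = 655.6 × 1.7746 = 1163 THz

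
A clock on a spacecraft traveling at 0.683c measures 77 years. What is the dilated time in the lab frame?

Proper time Δt₀ = 77 years
γ = 1/√(1 - 0.683²) = 1.369
Δt = γΔt₀ = 1.369 × 77 = 105.4 years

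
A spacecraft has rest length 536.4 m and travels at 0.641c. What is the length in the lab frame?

Proper length L₀ = 536.4 m
γ = 1/√(1 - 0.641²) = 1.303
L = L₀/γ = 536.4/1.303 = 411.7 m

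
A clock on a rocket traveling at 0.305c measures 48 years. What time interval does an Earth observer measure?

Proper time Δt₀ = 48 years
γ = 1/√(1 - 0.305²) = 1.050
Δt = γΔt₀ = 1.050 × 48 = 50.40 years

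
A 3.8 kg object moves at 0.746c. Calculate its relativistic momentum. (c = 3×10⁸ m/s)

γ = 1/√(1 - 0.746²) = 1.502
v = 0.746 × 3×10⁸ = 2.238×10⁸ m/s
p = γmv = 1.502 × 3.8 × 2.238×10⁸ = 1.277×10⁹ kg·m/s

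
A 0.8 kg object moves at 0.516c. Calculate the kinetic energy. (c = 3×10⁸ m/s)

γ = 1/√(1 - 0.516²) = 1.1674
γ - 1 = 0.1674
KE = (γ-1)mc² = 0.1674 × 0.8 × (3×10⁸)² = 1.205×10¹⁶ J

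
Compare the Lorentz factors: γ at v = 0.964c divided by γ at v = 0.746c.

γ₁ = 1/√(1 - 0.964²) = 3.761
γ₂ = 1/√(1 - 0.746²) = 1.502
γ₁/γ₂ = 3.761/1.502 = 2.504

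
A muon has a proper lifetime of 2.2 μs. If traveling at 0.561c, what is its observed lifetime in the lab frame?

Proper lifetime τ₀ = 2.2 μs
γ = 1/√(1 - 0.561²) = 1.208
τ = γτ₀ = 1.208 × 2.2 μs = 2.658 μs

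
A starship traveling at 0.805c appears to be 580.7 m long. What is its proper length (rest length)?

Contracted length L = 580.7 m
γ = 1/√(1 - 0.805²) = 1.6856
L₀ = γL = 1.6856 × 580.7 = 978.8 m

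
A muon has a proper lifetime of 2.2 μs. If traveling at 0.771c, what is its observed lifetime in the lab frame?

Proper lifetime τ₀ = 2.2 μs
γ = 1/√(1 - 0.771²) = 1.5703
τ = γτ₀ = 1.5703 × 2.2 μs = 3.455 μs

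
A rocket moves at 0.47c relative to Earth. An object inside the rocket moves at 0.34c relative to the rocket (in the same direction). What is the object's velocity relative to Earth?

u = (u' + v)/(1 + u'v/c²)
Numerator: 0.34 + 0.47 = 0.81
Denominator: 1 + 0.1598 = 1.1598
u = 0.81/1.1598 = 0.6984c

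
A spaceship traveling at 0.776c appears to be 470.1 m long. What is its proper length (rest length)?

Contracted length L = 470.1 m
γ = 1/√(1 - 0.776²) = 1.5855
L₀ = γL = 1.5855 × 470.1 = 745.3 m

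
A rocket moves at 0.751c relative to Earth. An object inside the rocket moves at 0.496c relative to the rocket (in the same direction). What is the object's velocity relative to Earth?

u = (u' + v)/(1 + u'v/c²)
Numerator: 0.496 + 0.751 = 1.247
Denominator: 1 + 0.372496 = 1.372496
u = 1.247/1.372496 = 0.9086c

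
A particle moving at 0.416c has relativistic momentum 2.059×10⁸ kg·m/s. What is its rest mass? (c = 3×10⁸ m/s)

γ = 1/√(1 - 0.416²) = 1.100
v = 0.416 × 3×10⁸ = 1.248×10⁸ m/s
m = p/(γv) = 2.059×10⁸/(1.100 × 1.248×10⁸) = 1.500 kg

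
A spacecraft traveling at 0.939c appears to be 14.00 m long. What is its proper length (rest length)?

Contracted length L = 14.00 m
γ = 1/√(1 - 0.939²) = 2.908
L₀ = γL = 2.908 × 14.00 = 40.71 m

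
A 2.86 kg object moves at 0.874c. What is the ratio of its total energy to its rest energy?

E = γmc², E₀ = mc²
E/E₀ = γ = 1/√(1 - 0.874²) = 2.058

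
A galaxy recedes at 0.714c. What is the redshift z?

β = 0.714
(1+β)/(1-β) = 1.714/0.286 = 5.993
√(5.993) = 2.448
z = 2.448 - 1 = 1.448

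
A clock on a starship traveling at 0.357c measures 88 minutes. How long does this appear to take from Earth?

Proper time Δt₀ = 88 minutes
γ = 1/√(1 - 0.357²) = 1.07054
Δt = γΔt₀ = 1.07054 × 88 = 94.21 minutes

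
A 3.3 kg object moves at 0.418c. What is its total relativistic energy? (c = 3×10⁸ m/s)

γ = 1/√(1 - 0.418²) = 1.1008
mc² = 3.3 × (3×10⁸)² = 2.970×10¹⁷ J
E = γmc² = 1.1008 × 2.970×10¹⁷ = 3.269×10¹⁷ J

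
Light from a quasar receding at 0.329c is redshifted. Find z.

β = 0.329
(1+β)/(1-β) = 1.329/0.671 = 1.9806
√(1.9806) = 1.4073
z = 1.4073 - 1 = 0.4073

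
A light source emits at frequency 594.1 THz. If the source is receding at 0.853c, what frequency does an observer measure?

β = v/c = 0.853
(1-β)/(1+β) = 0.147/1.853 = 0.07933
Doppler factor = √(0.07933) = 0.28166
f_obs = 594.1 × 0.28166 = 167.3 THz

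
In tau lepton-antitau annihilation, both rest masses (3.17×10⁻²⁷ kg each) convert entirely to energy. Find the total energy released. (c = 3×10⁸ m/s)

Both particles have the same rest mass, so total mass = 2m
E = 2m·c² = 2 × 3.17×10⁻²⁷ × (3×10⁸)²
= 2 × 3.17×10⁻²⁷ × 9×10¹⁶
= 5.706×10⁻¹⁰ J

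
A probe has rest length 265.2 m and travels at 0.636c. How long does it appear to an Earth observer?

Proper length L₀ = 265.2 m
γ = 1/√(1 - 0.636²) = 1.29586
L = L₀/γ = 265.2/1.29586 = 204.7 m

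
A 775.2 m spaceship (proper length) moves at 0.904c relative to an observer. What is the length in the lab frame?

Proper length L₀ = 775.2 m
γ = 1/√(1 - 0.904²) = 2.339
L = L₀/γ = 775.2/2.339 = 331.4 m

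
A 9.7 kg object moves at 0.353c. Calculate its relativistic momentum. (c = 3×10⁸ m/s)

γ = 1/√(1 - 0.353²) = 1.069
v = 0.353 × 3×10⁸ = 1.059×10⁸ m/s
p = γmv = 1.069 × 9.7 × 1.059×10⁸ = 1.098×10⁹ kg·m/s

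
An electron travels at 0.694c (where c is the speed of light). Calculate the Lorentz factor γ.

v/c = 0.694, so (v/c)² = 0.481636
1 - (v/c)² = 0.518364
γ = 1/√(0.518364) = 1.389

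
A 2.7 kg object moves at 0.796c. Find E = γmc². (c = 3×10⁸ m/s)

γ = 1/√(1 - 0.796²) = 1.6521
mc² = 2.7 × (3×10⁸)² = 2.430×10¹⁷ J
E = γmc² = 1.6521 × 2.430×10¹⁷ = 4.015×10¹⁷ J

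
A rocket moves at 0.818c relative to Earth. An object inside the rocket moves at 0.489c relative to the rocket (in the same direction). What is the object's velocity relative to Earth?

u = (u' + v)/(1 + u'v/c²)
Numerator: 0.489 + 0.818 = 1.307
Denominator: 1 + 0.400002 = 1.400002
u = 1.307/1.400002 = 0.9336c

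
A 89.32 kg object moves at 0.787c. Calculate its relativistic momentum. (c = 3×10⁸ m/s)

γ = 1/√(1 - 0.787²) = 1.621
v = 0.787 × 3×10⁸ = 2.361×10⁸ m/s
p = γmv = 1.621 × 89.32 × 2.361×10⁸ = 3.418×10¹⁰ kg·m/s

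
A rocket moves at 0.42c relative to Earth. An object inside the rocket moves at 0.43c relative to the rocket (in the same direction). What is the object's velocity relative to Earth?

u = (u' + v)/(1 + u'v/c²)
Numerator: 0.43 + 0.42 = 0.85
Denominator: 1 + 0.1806 = 1.1806
u = 0.85/1.1806 = 0.7200c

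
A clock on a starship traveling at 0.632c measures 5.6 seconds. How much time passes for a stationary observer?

Proper time Δt₀ = 5.6 seconds
γ = 1/√(1 - 0.632²) = 1.2904
Δt = γΔt₀ = 1.2904 × 5.6 = 7.226 seconds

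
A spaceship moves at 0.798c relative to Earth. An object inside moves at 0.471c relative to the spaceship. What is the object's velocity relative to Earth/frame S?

u = (u' + v)/(1 + u'v/c²)
Numerator: 0.471 + 0.798 = 1.269
Denominator: 1 + 0.375858 = 1.375858
u = 1.269/1.375858 = 0.9223c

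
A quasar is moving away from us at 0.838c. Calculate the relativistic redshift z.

β = 0.838
(1+β)/(1-β) = 1.838/0.162 = 11.346
√(11.346) = 3.368
z = 3.368 - 1 = 2.368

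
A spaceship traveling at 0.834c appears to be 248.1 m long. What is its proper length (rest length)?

Contracted length L = 248.1 m
γ = 1/√(1 - 0.834²) = 1.812
L₀ = γL = 1.812 × 248.1 = 449.6 m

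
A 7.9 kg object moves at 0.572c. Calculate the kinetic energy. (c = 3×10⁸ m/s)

γ = 1/√(1 - 0.572²) = 1.2191
γ - 1 = 0.2191
KE = (γ-1)mc² = 0.2191 × 7.9 × (3×10⁸)² = 1.558×10¹⁷ J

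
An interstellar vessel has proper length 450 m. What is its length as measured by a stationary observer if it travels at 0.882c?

Proper length L₀ = 450 m
γ = 1/√(1 - 0.882²) = 2.122
L = L₀/γ = 450/2.122 = 212.1 m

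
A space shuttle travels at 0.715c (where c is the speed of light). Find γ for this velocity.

v/c = 0.715, so (v/c)² = 0.511225
1 - (v/c)² = 0.488775
γ = 1/√(0.488775) = 1.430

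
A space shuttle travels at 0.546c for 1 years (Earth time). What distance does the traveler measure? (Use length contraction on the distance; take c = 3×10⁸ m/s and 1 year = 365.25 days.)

Earth distance: d = v × t = 0.546c × 1 yr = 5.1691×10¹⁵ m
γ = 1.1936
d' = d/γ = 5.1691×10¹⁵/1.1936 = 4.331×10¹⁵ m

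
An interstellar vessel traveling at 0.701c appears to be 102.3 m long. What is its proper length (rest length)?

Contracted length L = 102.3 m
γ = 1/√(1 - 0.701²) = 1.402
L₀ = γL = 1.402 × 102.3 = 143.4 m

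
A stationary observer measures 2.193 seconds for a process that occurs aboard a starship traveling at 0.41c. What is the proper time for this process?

Dilated time Δt = 2.193 seconds
γ = 1/√(1 - 0.41²) = 1.0964
Δt₀ = Δt/γ = 2.193/1.0964 = 2.000 seconds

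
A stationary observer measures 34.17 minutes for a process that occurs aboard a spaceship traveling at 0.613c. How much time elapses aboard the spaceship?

Dilated time Δt = 34.17 minutes
γ = 1/√(1 - 0.613²) = 1.2657
Δt₀ = Δt/γ = 34.17/1.2657 = 27.00 minutes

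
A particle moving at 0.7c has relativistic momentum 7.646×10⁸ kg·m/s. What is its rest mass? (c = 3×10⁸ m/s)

γ = 1/√(1 - 0.7²) = 1.4003
v = 0.7 × 3×10⁸ = 2.100×10⁸ m/s
m = p/(γv) = 7.646×10⁸/(1.4003 × 2.100×10⁸) = 2.600 kg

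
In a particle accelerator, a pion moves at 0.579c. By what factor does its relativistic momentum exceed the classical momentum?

p_rel = γmv, p_class = mv
Ratio = γ = 1/√(1 - 0.579²)
= 1/√(0.664759) = 1.227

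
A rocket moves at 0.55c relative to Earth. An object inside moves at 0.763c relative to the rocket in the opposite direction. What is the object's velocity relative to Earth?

Object's velocity in rocket frame is u' = -0.763c
u = (u' + v)/(1 + u'v/c²) = (v - 0.763)/(1 - 0.763·v/c²)
Numerator: 0.55 - 0.763 = -0.213
Denominator: 1 - 0.41965 = 0.58035
u = -0.213/0.58035 = -0.3670c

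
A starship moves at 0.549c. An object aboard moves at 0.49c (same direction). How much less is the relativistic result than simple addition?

Classical: u' + v = 0.49 + 0.549 = 1.039c
Relativistic: u = (0.49 + 0.549)/(1 + 0.26901) = 1.039/1.26901 = 0.8187c
Difference: 1.039 - 0.8187 = 0.2203c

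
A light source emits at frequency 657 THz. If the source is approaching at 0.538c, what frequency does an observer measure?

β = v/c = 0.538
(1+β)/(1-β) = 1.538/0.462 = 3.329
Doppler factor = √(3.329) = 1.825
f_obs = 657 × 1.825 = 1199 THz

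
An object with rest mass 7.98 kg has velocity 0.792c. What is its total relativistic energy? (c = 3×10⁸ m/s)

γ = 1/√(1 - 0.792²) = 1.638
mc² = 7.98 × (3×10⁸)² = 7.182×10¹⁷ J
E = γmc² = 1.638 × 7.182×10¹⁷ = 1.176×10¹⁸ J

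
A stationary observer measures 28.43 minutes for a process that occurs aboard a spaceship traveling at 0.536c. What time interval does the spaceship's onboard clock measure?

Dilated time Δt = 28.43 minutes
γ = 1/√(1 - 0.536²) = 1.1845
Δt₀ = Δt/γ = 28.43/1.1845 = 24.00 minutes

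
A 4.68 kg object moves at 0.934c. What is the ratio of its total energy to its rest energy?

E = γmc², E₀ = mc²
E/E₀ = γ = 1/√(1 - 0.934²) = 2.799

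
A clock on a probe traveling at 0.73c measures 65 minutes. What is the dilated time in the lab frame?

Proper time Δt₀ = 65 minutes
γ = 1/√(1 - 0.73²) = 1.4632
Δt = γΔt₀ = 1.4632 × 65 = 95.11 minutes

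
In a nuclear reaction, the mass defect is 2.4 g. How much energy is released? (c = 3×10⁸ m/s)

Convert mass defect: Δm = 2.4 g = 0.0024 kg
E = Δm·c² = 0.0024 × (3×10⁸)²
= 0.0024 × 9×10¹⁶ = 2.160×10¹⁴ J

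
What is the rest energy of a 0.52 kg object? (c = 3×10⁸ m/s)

c² = (3×10⁸)² = 9.000×10¹⁶ m²/s²
E₀ = mc² = 0.52 × 9.000×10¹⁶ = 4.680×10¹⁶ J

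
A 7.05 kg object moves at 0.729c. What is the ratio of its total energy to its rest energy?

E = γmc², E₀ = mc²
E/E₀ = γ = 1/√(1 - 0.729²) = 1.461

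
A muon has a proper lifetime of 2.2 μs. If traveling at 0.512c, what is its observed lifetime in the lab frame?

Proper lifetime τ₀ = 2.2 μs
γ = 1/√(1 - 0.512²) = 1.164
τ = γτ₀ = 1.164 × 2.2 μs = 2.561 μs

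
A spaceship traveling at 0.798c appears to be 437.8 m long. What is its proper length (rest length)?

Contracted length L = 437.8 m
γ = 1/√(1 - 0.798²) = 1.6593
L₀ = γL = 1.6593 × 437.8 = 726.4 m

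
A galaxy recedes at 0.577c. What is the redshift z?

β = 0.577
(1+β)/(1-β) = 1.577/0.423 = 3.728
√(3.728) = 1.9308
z = 1.9308 - 1 = 0.9308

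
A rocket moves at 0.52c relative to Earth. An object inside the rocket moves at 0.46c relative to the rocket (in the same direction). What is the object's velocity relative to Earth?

u = (u' + v)/(1 + u'v/c²)
Numerator: 0.46 + 0.52 = 0.98
Denominator: 1 + 0.2392 = 1.2392
u = 0.98/1.2392 = 0.7908c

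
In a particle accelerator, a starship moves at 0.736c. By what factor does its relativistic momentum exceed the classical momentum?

p_rel = γmv, p_class = mv
Ratio = γ = 1/√(1 - 0.736²)
= 1/√(0.458304) = 1.477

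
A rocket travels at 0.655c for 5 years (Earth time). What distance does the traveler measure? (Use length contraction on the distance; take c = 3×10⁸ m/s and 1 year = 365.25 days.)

Earth distance: d = v × t = 0.655c × 5 yr = 3.1005×10¹⁶ m
γ = 1.3234
d' = d/γ = 3.1005×10¹⁶/1.3234 = 2.343×10¹⁶ m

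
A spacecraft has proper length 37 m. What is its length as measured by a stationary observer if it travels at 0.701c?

Proper length L₀ = 37 m
γ = 1/√(1 - 0.701²) = 1.402
L = L₀/γ = 37/1.402 = 26.39 m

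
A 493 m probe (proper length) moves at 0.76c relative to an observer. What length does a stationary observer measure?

Proper length L₀ = 493 m
γ = 1/√(1 - 0.76²) = 1.5386
L = L₀/γ = 493/1.5386 = 320.4 m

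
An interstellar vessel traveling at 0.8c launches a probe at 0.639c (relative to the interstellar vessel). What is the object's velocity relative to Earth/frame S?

u = (u' + v)/(1 + u'v/c²)
Numerator: 0.639 + 0.8 = 1.439
Denominator: 1 + 0.5112 = 1.5112
u = 1.439/1.5112 = 0.9522c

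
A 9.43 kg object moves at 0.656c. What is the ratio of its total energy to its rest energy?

E = γmc², E₀ = mc²
E/E₀ = γ = 1/√(1 - 0.656²) = 1.325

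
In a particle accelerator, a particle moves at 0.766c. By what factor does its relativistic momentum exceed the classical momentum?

p_rel = γmv, p_class = mv
Ratio = γ = 1/√(1 - 0.766²)
= 1/√(0.413244) = 1.556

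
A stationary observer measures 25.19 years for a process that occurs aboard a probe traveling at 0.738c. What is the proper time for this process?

Dilated time Δt = 25.19 years
γ = 1/√(1 - 0.738²) = 1.482
Δt₀ = Δt/γ = 25.19/1.482 = 17.00 years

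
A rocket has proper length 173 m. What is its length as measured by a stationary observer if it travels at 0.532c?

Proper length L₀ = 173 m
γ = 1/√(1 - 0.532²) = 1.181
L = L₀/γ = 173/1.181 = 146.5 m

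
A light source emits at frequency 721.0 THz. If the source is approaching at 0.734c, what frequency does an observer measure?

β = v/c = 0.734
(1+β)/(1-β) = 1.734/0.266 = 6.519
Doppler factor = √(6.519) = 2.553
f_obs = 721.0 × 2.553 = 1841 THz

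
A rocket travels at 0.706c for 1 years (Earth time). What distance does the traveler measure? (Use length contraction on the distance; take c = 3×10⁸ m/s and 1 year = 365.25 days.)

Earth distance: d = v × t = 0.706c × 1 yr = 6.684×10¹⁵ m
γ = 1.412
d' = d/γ = 6.684×10¹⁵/1.412 = 4.734×10¹⁵ m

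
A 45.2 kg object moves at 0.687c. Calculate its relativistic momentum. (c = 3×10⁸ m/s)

γ = 1/√(1 - 0.687²) = 1.376
v = 0.687 × 3×10⁸ = 2.061×10⁸ m/s
p = γmv = 1.376 × 45.2 × 2.061×10⁸ = 1.282×10¹⁰ kg·m/s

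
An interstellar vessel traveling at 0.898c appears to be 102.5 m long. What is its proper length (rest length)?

Contracted length L = 102.5 m
γ = 1/√(1 - 0.898²) = 2.273
L₀ = γL = 2.273 × 102.5 = 233.0 m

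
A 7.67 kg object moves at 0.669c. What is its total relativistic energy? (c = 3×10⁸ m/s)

γ = 1/√(1 - 0.669²) = 1.3454
mc² = 7.67 × (3×10⁸)² = 6.903×10¹⁷ J
E = γmc² = 1.3454 × 6.903×10¹⁷ = 9.287×10¹⁷ J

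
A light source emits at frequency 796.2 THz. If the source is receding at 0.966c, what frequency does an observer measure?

β = v/c = 0.966
(1-β)/(1+β) = 0.034/1.966 = 0.01729
Doppler factor = √(0.01729) = 0.1315
f_obs = 796.2 × 0.1315 = 104.7 THz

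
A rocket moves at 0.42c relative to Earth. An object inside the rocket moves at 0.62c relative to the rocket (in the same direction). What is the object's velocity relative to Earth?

u = (u' + v)/(1 + u'v/c²)
Numerator: 0.62 + 0.42 = 1.04
Denominator: 1 + 0.2604 = 1.2604
u = 1.04/1.2604 = 0.8251c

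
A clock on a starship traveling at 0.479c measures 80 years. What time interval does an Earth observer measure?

Proper time Δt₀ = 80 years
γ = 1/√(1 - 0.479²) = 1.1392
Δt = γΔt₀ = 1.1392 × 80 = 91.14 years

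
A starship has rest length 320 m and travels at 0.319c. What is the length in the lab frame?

Proper length L₀ = 320 m
γ = 1/√(1 - 0.319²) = 1.055
L = L₀/γ = 320/1.055 = 303.3 m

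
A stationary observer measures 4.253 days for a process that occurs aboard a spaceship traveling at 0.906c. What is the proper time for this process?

Dilated time Δt = 4.253 days
γ = 1/√(1 - 0.906²) = 2.363
Δt₀ = Δt/γ = 4.253/2.363 = 1.800 days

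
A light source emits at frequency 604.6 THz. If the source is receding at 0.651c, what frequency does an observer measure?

β = v/c = 0.651
(1-β)/(1+β) = 0.349/1.651 = 0.2114
Doppler factor = √(0.2114) = 0.4598
f_obs = 604.6 × 0.4598 = 278.0 THz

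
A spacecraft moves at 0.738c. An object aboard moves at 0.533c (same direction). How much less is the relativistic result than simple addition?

Classical: u' + v = 0.533 + 0.738 = 1.271c
Relativistic: u = (0.533 + 0.738)/(1 + 0.393354) = 1.271/1.393354 = 0.9122c
Difference: 1.271 - 0.9122 = 0.3588c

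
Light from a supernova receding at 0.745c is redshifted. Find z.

β = 0.745
(1+β)/(1-β) = 1.745/0.255 = 6.843
√(6.843) = 2.616
z = 2.616 - 1 = 1.616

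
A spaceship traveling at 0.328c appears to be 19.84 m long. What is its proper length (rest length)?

Contracted length L = 19.84 m
γ = 1/√(1 - 0.328²) = 1.0586
L₀ = γL = 1.0586 × 19.84 = 21.00 m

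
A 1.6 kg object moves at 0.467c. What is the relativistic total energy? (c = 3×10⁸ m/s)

γ = 1/√(1 - 0.467²) = 1.1309
mc² = 1.6 × (3×10⁸)² = 1.440×10¹⁷ J
E = γmc² = 1.1309 × 1.440×10¹⁷ = 1.628×10¹⁷ J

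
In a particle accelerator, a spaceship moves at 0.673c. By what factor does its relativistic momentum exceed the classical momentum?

p_rel = γmv, p_class = mv
Ratio = γ = 1/√(1 - 0.673²)
= 1/√(0.547071) = 1.352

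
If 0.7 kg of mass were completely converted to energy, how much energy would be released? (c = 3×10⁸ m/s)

Using E = mc²:
c² = (3×10⁸)² = 9×10¹⁶ m²/s²
E = 0.7 × 9×10¹⁶ = 6.300×10¹⁶ J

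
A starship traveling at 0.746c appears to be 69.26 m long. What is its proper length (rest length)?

Contracted length L = 69.26 m
γ = 1/√(1 - 0.746²) = 1.502
L₀ = γL = 1.502 × 69.26 = 104.0 m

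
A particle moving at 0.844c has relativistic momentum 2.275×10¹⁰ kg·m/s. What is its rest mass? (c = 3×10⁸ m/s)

γ = 1/√(1 - 0.844²) = 1.8645
v = 0.844 × 3×10⁸ = 2.532×10⁸ m/s
m = p/(γv) = 2.275×10¹⁰/(1.8645 × 2.532×10⁸) = 48.19 kg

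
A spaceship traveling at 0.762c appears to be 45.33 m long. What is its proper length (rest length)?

Contracted length L = 45.33 m
γ = 1/√(1 - 0.762²) = 1.5442
L₀ = γL = 1.5442 × 45.33 = 70.00 m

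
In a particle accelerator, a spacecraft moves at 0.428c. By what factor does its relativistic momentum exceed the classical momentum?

p_rel = γmv, p_class = mv
Ratio = γ = 1/√(1 - 0.428²)
= 1/√(0.816816) = 1.106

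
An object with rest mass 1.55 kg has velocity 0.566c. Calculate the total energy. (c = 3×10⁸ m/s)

γ = 1/√(1 - 0.566²) = 1.213
mc² = 1.55 × (3×10⁸)² = 1.395×10¹⁷ J
E = γmc² = 1.213 × 1.395×10¹⁷ = 1.692×10¹⁷ J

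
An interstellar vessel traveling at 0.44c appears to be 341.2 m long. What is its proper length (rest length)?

Contracted length L = 341.2 m
γ = 1/√(1 - 0.44²) = 1.1136
L₀ = γL = 1.1136 × 341.2 = 380.0 m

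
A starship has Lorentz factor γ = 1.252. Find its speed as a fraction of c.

From γ = 1/√(1 - v²/c²):
1/γ² = 1/1.252² = 0.6380
v²/c² = 1 - 0.6380 = 0.3620
v/c = √(0.3620) = 0.6017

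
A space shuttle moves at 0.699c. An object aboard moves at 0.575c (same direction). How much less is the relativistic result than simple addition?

Classical: u' + v = 0.575 + 0.699 = 1.274c
Relativistic: u = (0.575 + 0.699)/(1 + 0.401925) = 1.274/1.401925 = 0.9088c
Difference: 1.274 - 0.9088 = 0.3652c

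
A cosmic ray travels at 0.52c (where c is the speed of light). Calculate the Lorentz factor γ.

v/c = 0.52, so (v/c)² = 0.2704
1 - (v/c)² = 0.7296
γ = 1/√(0.7296) = 1.171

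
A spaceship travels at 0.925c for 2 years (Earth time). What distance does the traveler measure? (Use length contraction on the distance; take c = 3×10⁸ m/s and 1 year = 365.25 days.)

Earth distance: d = v × t = 0.925c × 2 yr = 1.7514×10¹⁶ m
γ = 2.6318
d' = d/γ = 1.7514×10¹⁶/2.6318 = 6.655×10¹⁵ m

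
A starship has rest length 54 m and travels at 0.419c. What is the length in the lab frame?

Proper length L₀ = 54 m
γ = 1/√(1 - 0.419²) = 1.1013
L = L₀/γ = 54/1.1013 = 49.03 m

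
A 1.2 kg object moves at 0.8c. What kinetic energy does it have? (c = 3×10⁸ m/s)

γ = 1/√(1 - 0.8²) = 1.6667
γ - 1 = 0.6667
KE = (γ-1)mc² = 0.6667 × 1.2 × (3×10⁸)² = 7.200×10¹⁶ J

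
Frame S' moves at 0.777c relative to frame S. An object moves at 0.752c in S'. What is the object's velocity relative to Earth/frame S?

u = (u' + v)/(1 + u'v/c²)
Numerator: 0.752 + 0.777 = 1.529
Denominator: 1 + 0.584304 = 1.584304
u = 1.529/1.584304 = 0.9651c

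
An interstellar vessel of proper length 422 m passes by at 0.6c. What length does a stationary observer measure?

Proper length L₀ = 422 m
γ = 1/√(1 - 0.6²) = 1.250
L = L₀/γ = 422/1.250 = 337.6 m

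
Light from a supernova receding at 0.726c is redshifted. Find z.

β = 0.726
(1+β)/(1-β) = 1.726/0.274 = 6.299
√(6.299) = 2.510
z = 2.510 - 1 = 1.510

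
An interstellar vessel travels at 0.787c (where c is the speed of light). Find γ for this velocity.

v/c = 0.787, so (v/c)² = 0.619369
1 - (v/c)² = 0.380631
γ = 1/√(0.380631) = 1.621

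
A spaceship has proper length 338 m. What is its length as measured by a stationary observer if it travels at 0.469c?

Proper length L₀ = 338 m
γ = 1/√(1 - 0.469²) = 1.1322
L = L₀/γ = 338/1.1322 = 298.5 m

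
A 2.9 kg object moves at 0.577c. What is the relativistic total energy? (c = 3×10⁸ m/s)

γ = 1/√(1 - 0.577²) = 1.2244
mc² = 2.9 × (3×10⁸)² = 2.610×10¹⁷ J
E = γmc² = 1.2244 × 2.610×10¹⁷ = 3.196×10¹⁷ J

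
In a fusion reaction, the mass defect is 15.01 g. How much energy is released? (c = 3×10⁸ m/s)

Convert mass defect: Δm = 15.01 g = 0.01501 kg
E = Δm·c² = 0.01501 × (3×10⁸)²
= 0.01501 × 9×10¹⁶ = 1.351×10¹⁵ J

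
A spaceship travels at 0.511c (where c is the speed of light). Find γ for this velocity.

v/c = 0.511, so (v/c)² = 0.261121
1 - (v/c)² = 0.738879
γ = 1/√(0.738879) = 1.163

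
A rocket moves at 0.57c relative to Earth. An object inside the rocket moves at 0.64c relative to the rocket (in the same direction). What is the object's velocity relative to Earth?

u = (u' + v)/(1 + u'v/c²)
Numerator: 0.64 + 0.57 = 1.21
Denominator: 1 + 0.3648 = 1.3648
u = 1.21/1.3648 = 0.8866c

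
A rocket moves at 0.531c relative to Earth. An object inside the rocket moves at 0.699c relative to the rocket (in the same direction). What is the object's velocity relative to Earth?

u = (u' + v)/(1 + u'v/c²)
Numerator: 0.699 + 0.531 = 1.23
Denominator: 1 + 0.371169 = 1.371169
u = 1.23/1.371169 = 0.8970c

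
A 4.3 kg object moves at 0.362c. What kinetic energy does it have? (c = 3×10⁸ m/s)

γ = 1/√(1 - 0.362²) = 1.07276
γ - 1 = 0.07276
KE = (γ-1)mc² = 0.07276 × 4.3 × (3×10⁸)² = 2.816×10¹⁶ J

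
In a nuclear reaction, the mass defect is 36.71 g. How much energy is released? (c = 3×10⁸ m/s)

Convert mass defect: Δm = 36.71 g = 0.03671 kg
E = Δm·c² = 0.03671 × (3×10⁸)²
= 0.03671 × 9×10¹⁶ = 3.304×10¹⁵ J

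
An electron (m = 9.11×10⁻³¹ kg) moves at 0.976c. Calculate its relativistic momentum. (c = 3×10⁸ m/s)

γ = 1/√(1 - 0.976²) = 4.592
v = 0.976 × 3×10⁸ = 2.928×10⁸ m/s
p = γmv = 4.592 × 9.11×10⁻³¹ × 2.928×10⁸ = 1.225×10⁻²¹ kg·m/s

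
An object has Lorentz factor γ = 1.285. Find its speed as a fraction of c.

From γ = 1/√(1 - v²/c²):
1/γ² = 1/1.285² = 0.6056
v²/c² = 1 - 0.6056 = 0.3944
v/c = √(0.3944) = 0.6280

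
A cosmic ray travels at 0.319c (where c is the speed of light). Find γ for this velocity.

v/c = 0.319, so (v/c)² = 0.101761
1 - (v/c)² = 0.898239
γ = 1/√(0.898239) = 1.055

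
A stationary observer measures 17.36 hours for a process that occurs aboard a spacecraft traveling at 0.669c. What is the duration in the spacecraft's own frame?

Dilated time Δt = 17.36 hours
γ = 1/√(1 - 0.669²) = 1.3454
Δt₀ = Δt/γ = 17.36/1.3454 = 12.90 hours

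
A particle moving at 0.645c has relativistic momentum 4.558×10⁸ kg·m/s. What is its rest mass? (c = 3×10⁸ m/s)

γ = 1/√(1 - 0.645²) = 1.309
v = 0.645 × 3×10⁸ = 1.935×10⁸ m/s
m = p/(γv) = 4.558×10⁸/(1.309 × 1.935×10⁸) = 1.800 kg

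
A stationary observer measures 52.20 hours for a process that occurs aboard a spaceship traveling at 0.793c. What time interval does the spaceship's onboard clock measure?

Dilated time Δt = 52.20 hours
γ = 1/√(1 - 0.793²) = 1.6414
Δt₀ = Δt/γ = 52.20/1.6414 = 31.80 hours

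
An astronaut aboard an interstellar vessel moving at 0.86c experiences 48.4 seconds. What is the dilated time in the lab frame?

Proper time Δt₀ = 48.4 seconds
γ = 1/√(1 - 0.86²) = 1.9597
Δt = γΔt₀ = 1.9597 × 48.4 = 94.85 seconds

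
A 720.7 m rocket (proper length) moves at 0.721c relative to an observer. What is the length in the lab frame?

Proper length L₀ = 720.7 m
γ = 1/√(1 - 0.721²) = 1.443
L = L₀/γ = 720.7/1.443 = 499.4 m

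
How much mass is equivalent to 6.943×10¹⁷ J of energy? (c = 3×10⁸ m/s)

From E = mc², we get m = E/c²
c² = (3×10⁸)² = 9×10¹⁶ m²/s²
m = 6.943×10¹⁷ / 9×10¹⁶ = 7.714 kg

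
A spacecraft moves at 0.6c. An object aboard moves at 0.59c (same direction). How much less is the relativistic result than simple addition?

Classical: u' + v = 0.59 + 0.6 = 1.19c
Relativistic: u = (0.59 + 0.6)/(1 + 0.354) = 1.19/1.354 = 0.8789c
Difference: 1.19 - 0.8789 = 0.3111c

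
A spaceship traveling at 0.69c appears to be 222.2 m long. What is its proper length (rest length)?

Contracted length L = 222.2 m
γ = 1/√(1 - 0.69²) = 1.3816
L₀ = γL = 1.3816 × 222.2 = 307.0 m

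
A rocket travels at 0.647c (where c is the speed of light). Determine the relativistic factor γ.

v/c = 0.647, so (v/c)² = 0.418609
1 - (v/c)² = 0.581391
γ = 1/√(0.581391) = 1.311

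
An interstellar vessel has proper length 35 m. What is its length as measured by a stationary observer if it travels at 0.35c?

Proper length L₀ = 35 m
γ = 1/√(1 - 0.35²) = 1.0675
L = L₀/γ = 35/1.0675 = 32.79 m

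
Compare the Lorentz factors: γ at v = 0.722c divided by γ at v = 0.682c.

γ₁ = 1/√(1 - 0.722²) = 1.445
γ₂ = 1/√(1 - 0.682²) = 1.367
γ₁/γ₂ = 1.445/1.367 = 1.057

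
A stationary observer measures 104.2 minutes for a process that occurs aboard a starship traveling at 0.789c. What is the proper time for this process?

Dilated time Δt = 104.2 minutes
γ = 1/√(1 - 0.789²) = 1.6276
Δt₀ = Δt/γ = 104.2/1.6276 = 64.02 minutes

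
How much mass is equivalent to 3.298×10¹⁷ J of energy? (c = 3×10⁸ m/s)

From E = mc², we get m = E/c²
c² = (3×10⁸)² = 9×10¹⁶ m²/s²
m = 3.298×10¹⁷ / 9×10¹⁶ = 3.664 kg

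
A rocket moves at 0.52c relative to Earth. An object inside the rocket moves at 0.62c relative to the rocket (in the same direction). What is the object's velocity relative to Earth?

u = (u' + v)/(1 + u'v/c²)
Numerator: 0.62 + 0.52 = 1.14
Denominator: 1 + 0.3224 = 1.3224
u = 1.14/1.3224 = 0.8621c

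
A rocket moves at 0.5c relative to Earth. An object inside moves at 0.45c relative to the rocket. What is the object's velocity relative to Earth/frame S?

u = (u' + v)/(1 + u'v/c²)
Numerator: 0.45 + 0.5 = 0.95
Denominator: 1 + 0.225 = 1.225
u = 0.95/1.225 = 0.7755c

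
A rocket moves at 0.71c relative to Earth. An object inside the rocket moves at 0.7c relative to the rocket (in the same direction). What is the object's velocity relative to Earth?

u = (u' + v)/(1 + u'v/c²)
Numerator: 0.7 + 0.71 = 1.41
Denominator: 1 + 0.497 = 1.497
u = 1.41/1.497 = 0.9419c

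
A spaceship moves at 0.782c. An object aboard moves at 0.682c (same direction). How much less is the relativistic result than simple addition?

Classical: u' + v = 0.682 + 0.782 = 1.464c
Relativistic: u = (0.682 + 0.782)/(1 + 0.533324) = 1.464/1.533324 = 0.9548c
Difference: 1.464 - 0.9548 = 0.5092c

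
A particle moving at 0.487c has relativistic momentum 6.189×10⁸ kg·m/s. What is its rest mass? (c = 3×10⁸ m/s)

γ = 1/√(1 - 0.487²) = 1.145
v = 0.487 × 3×10⁸ = 1.461×10⁸ m/s
m = p/(γv) = 6.189×10⁸/(1.145 × 1.461×10⁸) = 3.700 kg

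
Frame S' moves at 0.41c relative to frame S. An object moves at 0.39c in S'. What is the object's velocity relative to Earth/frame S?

u = (u' + v)/(1 + u'v/c²)
Numerator: 0.39 + 0.41 = 0.8
Denominator: 1 + 0.1599 = 1.1599
u = 0.8/1.1599 = 0.6897c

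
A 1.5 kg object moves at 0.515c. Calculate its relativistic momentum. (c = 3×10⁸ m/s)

γ = 1/√(1 - 0.515²) = 1.1666
v = 0.515 × 3×10⁸ = 1.545×10⁸ m/s
p = γmv = 1.1666 × 1.5 × 1.545×10⁸ = 2.704×10⁸ kg·m/s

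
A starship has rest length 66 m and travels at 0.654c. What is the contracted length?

Proper length L₀ = 66 m
γ = 1/√(1 - 0.654²) = 1.3219
L = L₀/γ = 66/1.3219 = 49.93 m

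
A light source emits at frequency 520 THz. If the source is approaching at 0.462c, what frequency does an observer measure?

β = v/c = 0.462
(1+β)/(1-β) = 1.462/0.538 = 2.7175
Doppler factor = √(2.7175) = 1.6485
f_obs = 520 × 1.6485 = 857.2 THz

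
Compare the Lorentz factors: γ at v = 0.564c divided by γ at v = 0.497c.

γ₁ = 1/√(1 - 0.564²) = 1.211
γ₂ = 1/√(1 - 0.497²) = 1.152
γ₁/γ₂ = 1.211/1.152 = 1.051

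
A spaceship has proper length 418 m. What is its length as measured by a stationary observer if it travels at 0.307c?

Proper length L₀ = 418 m
γ = 1/√(1 - 0.307²) = 1.0507
L = L₀/γ = 418/1.0507 = 397.8 m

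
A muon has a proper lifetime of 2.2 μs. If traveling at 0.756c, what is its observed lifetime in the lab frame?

Proper lifetime τ₀ = 2.2 μs
γ = 1/√(1 - 0.756²) = 1.5277
τ = γτ₀ = 1.5277 × 2.2 μs = 3.361 μs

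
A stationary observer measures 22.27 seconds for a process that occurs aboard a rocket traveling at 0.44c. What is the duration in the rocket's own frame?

Dilated time Δt = 22.27 seconds
γ = 1/√(1 - 0.44²) = 1.1136
Δt₀ = Δt/γ = 22.27/1.1136 = 20.00 seconds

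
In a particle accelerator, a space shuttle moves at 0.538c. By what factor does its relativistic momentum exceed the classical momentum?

p_rel = γmv, p_class = mv
Ratio = γ = 1/√(1 - 0.538²)
= 1/√(0.710556) = 1.186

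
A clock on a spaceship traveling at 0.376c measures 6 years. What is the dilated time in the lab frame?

Proper time Δt₀ = 6 years
γ = 1/√(1 - 0.376²) = 1.0792
Δt = γΔt₀ = 1.0792 × 6 = 6.475 years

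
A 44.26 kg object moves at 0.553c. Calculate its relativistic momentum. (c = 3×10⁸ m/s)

γ = 1/√(1 - 0.553²) = 1.2002
v = 0.553 × 3×10⁸ = 1.659×10⁸ m/s
p = γmv = 1.2002 × 44.26 × 1.659×10⁸ = 8.813×10⁹ kg·m/s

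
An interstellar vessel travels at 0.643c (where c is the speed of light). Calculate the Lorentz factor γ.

v/c = 0.643, so (v/c)² = 0.413449
1 - (v/c)² = 0.586551
γ = 1/√(0.586551) = 1.306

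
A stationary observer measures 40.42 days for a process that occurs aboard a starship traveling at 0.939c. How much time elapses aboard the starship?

Dilated time Δt = 40.42 days
γ = 1/√(1 - 0.939²) = 2.908
Δt₀ = Δt/γ = 40.42/2.908 = 13.90 days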